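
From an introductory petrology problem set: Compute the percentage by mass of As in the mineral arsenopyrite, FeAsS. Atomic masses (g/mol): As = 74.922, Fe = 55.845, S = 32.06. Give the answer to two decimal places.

46.01 weight percent

Formula mass = 1*55.845 + 1*74.922 + 1*32.06 = 162.827 g/mol, of which 74.922 g is As.
So As makes up 74.922/162.827 = 0.4601 of the mass, i.e. 46.01%.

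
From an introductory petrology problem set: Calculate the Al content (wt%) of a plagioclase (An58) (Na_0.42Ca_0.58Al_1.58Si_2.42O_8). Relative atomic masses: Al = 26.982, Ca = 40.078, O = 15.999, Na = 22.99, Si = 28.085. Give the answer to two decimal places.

Molar mass of Na_0.42Ca_0.58Al_1.58Si_2.42O_8: 0.42*22.99 + 0.58*40.078 + 1.58*26.982 + 2.42*28.085 + 8*15.999 = 271.490 g/mol.
Mass of Al per formula unit: 1.58 × 26.982 = 42.632 g.
Weight fraction Al = 42.632 / 271.490 = 0.1570.

15.70 wt%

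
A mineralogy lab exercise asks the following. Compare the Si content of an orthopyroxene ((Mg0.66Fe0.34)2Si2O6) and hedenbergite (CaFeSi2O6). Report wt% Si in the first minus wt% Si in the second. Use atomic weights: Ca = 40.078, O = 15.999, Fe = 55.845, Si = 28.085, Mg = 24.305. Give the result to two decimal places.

M((Mg0.66Fe0.34)2Si2O6) = 222.221 g/mol, so wt% Si = 56.170/222.221 × 100 = 25.28%.
M(CaFeSi2O6) = 248.087 g/mol, so wt% Si = 56.170/248.087 × 100 = 22.64%.
25.28 − 22.64 = 2.64 pp.

2.64 percentage points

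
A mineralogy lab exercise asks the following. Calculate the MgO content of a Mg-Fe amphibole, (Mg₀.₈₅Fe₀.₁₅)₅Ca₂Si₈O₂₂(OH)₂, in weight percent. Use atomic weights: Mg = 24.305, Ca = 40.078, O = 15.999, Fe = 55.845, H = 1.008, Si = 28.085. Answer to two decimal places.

M((Mg₀.₈₅Fe₀.₁₅)₅Ca₂Si₈O₂₂(OH)₂) = 836.008 g/mol; M(MgO) = 40.304 g/mol.
Moles MgO per formula unit = 4.25 Mg ÷ 1 = 4.2500.
MgO fraction = (4.2500 × 40.304) / 836.008 = 171.292/836.008 = 0.2049.

20.49 wt%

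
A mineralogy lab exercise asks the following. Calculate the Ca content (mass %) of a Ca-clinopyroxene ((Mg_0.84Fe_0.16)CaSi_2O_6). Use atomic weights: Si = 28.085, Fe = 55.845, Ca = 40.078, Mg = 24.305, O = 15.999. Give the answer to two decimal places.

18.09 mass %

Molar mass of (Mg_0.84Fe_0.16)CaSi_2O_6: 0.84×24.305 + 0.16×55.845 + 1×40.078 + 2×28.085 + 6×15.999 = 221.593 g/mol.
Mass of Ca per formula unit: 1 × 40.078 = 40.078 g.
Weight fraction Ca = 40.078 / 221.593 = 0.1809.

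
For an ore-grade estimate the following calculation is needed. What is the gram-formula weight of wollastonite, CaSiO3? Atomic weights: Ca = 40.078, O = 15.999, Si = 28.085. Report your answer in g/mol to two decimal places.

M = 1*40.078 + 1*28.085 + 3*15.999

116.16 g/mol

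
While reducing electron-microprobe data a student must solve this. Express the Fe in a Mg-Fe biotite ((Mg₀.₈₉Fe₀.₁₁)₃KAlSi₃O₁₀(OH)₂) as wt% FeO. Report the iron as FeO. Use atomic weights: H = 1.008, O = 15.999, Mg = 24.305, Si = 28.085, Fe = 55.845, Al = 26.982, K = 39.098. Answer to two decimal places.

M((Mg₀.₈₉Fe₀.₁₁)₃KAlSi₃O₁₀(OH)₂) = 427.662 g/mol; M(FeO) = 71.844 g/mol.
Moles FeO per formula unit = 0.33 Fe ÷ 1 = 0.3300.
FeO fraction = (0.3300 × 71.844) / 427.662 = 23.709/427.662 = 0.0554.

5.54 wt%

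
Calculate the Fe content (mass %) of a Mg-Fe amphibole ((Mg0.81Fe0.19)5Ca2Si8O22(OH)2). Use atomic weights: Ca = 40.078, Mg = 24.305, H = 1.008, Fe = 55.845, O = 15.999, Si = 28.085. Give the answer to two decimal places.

Formula mass = 4.05×24.305 + 0.95×55.845 + 2×40.078 + 8×28.085 + 24×15.999 + 2×1.008 = 842.316 g/mol, of which 53.053 g is Fe.
So Fe makes up 53.053/842.316 = 0.0630 of the mass, i.e. 6.30%.

6.30 mass %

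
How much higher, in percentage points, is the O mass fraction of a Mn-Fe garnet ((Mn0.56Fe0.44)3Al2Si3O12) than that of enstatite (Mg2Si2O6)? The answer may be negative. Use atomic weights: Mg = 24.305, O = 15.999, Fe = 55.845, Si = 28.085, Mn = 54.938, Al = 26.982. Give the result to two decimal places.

-9.12 percentage points

M((Mn0.56Fe0.44)3Al2Si3O12) = 496.218 g/mol, so wt% O = 191.988/496.218 × 100 = 38.69%.
M(Mg2Si2O6) = 200.774 g/mol, so wt% O = 95.994/200.774 × 100 = 47.81%.
38.69 − 47.81 = -9.12 pp.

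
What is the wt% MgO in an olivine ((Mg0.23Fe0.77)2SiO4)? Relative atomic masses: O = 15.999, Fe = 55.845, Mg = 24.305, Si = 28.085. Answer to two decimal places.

9.80 wt%

Molar mass of (Mg0.23Fe0.77)2SiO4 = 0.46·24.305 + 1.54·55.845 + 1·28.085 + 4·15.999 = 189.263 g/mol.
Each formula unit contains 0.46 Mg, equivalent to 0.46/1 = 0.4600 mol MgO.
M(MgO) = 1×24.305 + 1×15.999 = 40.304 g/mol.
Mass of MgO per formula unit = 0.4600 × 40.304 = 18.540 g.
MgO wt% = 18.540 / 189.263 × 100 = 9.80%.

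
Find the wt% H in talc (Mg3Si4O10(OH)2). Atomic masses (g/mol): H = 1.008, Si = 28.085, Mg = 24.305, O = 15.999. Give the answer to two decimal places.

M(Mg3Si4O10(OH)2) = 379.259 g/mol.
H contributes 2 × 1.008 = 2.016 g per mole.
2.016/379.259 = 0.0053 → 0.53%.

0.53 mass %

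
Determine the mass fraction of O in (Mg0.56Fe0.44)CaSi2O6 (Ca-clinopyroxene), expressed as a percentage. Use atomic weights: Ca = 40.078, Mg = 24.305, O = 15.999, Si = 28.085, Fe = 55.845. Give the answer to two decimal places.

41.66 mass %

Molar mass of (Mg0.56Fe0.44)CaSi2O6: 0.56·24.305 + 0.44·55.845 + 1·40.078 + 2·28.085 + 6·15.999 = 230.425 g/mol.
Mass of O per formula unit: 6 × 15.999 = 95.994 g.
Weight fraction O = 95.994 / 230.425 = 0.4166.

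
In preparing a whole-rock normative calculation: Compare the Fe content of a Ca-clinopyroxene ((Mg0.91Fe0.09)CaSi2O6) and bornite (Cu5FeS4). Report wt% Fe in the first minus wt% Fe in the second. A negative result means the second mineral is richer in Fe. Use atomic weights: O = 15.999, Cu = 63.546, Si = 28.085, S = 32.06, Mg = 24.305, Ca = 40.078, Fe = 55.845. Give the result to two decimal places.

Fe in (Mg0.91Fe0.09)CaSi2O6: molar mass 219.386 g/mol; 0.09×55.845 = 5.026 g → 2.29 wt%.
Fe in Cu5FeS4: molar mass 501.815 g/mol; 1×55.845 = 55.845 g → 11.13 wt%.
Difference = 2.29 − 11.13 = -8.84 percentage points.

-8.84 percentage points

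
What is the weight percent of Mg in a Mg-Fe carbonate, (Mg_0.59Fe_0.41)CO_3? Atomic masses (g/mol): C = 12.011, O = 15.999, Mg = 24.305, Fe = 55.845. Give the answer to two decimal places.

Formula mass = 0.59·24.305 + 0.41·55.845 + 1·12.011 + 3·15.999 = 97.244 g/mol, of which 14.340 g is Mg.
So Mg makes up 14.340/97.244 = 0.1475 of the mass, i.e. 14.75%.

14.75 mass %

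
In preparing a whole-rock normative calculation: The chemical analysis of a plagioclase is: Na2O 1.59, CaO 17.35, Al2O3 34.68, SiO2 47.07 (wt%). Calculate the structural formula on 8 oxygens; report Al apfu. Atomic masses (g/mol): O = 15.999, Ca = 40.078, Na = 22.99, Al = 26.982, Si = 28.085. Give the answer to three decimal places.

Na2O: 1.59/61.979 = 0.02565 mol → 0.05130 mol Na, 0.02565 mol O.
CaO: 17.35/56.077 = 0.30940 mol → 0.30940 mol Ca, 0.30940 mol O.
Al2O3: 34.68/101.961 = 0.34013 mol → 0.68026 mol Al, 1.02039 mol O.
SiO2: 47.07/60.083 = 0.78342 mol → 0.78342 mol Si, 1.56684 mol O.
Total oxygen = 2.92228 mol. Normalization factor = 8/2.92228 = 2.73759.
Al per 8 O = 0.68026 × 2.73759 = 1.862.

1.862 Al apfu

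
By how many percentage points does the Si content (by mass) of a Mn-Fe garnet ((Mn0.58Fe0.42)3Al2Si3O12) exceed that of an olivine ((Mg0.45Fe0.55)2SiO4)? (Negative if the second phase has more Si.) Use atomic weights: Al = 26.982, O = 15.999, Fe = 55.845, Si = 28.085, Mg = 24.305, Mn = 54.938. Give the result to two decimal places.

First mineral: 84.255 g Si in 496.164 g formula = 16.98 wt% Si.
Second mineral: 28.085 g Si in 175.385 g formula = 16.01 wt% Si.
16.98% − 16.01% gives a difference of 0.97 percentage points.

0.97 percentage points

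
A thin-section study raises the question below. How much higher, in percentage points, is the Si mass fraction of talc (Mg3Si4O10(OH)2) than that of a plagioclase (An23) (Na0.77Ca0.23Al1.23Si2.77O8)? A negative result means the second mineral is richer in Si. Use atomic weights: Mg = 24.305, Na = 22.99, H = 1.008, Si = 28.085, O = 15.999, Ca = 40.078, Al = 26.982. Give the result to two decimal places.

M(Mg3Si4O10(OH)2) = 379.259 g/mol, so wt% Si = 112.340/379.259 × 100 = 29.62%.
M(Na0.77Ca0.23Al1.23Si2.77O8) = 265.896 g/mol, so wt% Si = 77.795/265.896 × 100 = 29.26%.
29.62 − 29.26 = 0.36 pp.

0.36 percentage points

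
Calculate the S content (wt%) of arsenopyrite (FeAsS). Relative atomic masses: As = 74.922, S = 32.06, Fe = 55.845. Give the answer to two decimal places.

19.69 wt%

M(FeAsS) = 162.827 g/mol.
S contributes 1 × 32.06 = 32.060 g per mole.
32.060/162.827 = 0.1969 → 19.69%.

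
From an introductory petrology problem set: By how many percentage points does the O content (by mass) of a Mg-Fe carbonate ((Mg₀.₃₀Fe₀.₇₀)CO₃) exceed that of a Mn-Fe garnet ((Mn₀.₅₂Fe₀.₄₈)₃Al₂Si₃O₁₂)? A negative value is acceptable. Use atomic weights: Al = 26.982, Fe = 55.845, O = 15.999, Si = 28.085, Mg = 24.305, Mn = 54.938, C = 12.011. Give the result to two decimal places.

6.43 percentage points

O in (Mg₀.₃₀Fe₀.₇₀)CO₃: molar mass 106.391 g/mol; 3×15.999 = 47.997 g → 45.11 wt%.
O in (Mn₀.₅₂Fe₀.₄₈)₃Al₂Si₃O₁₂: molar mass 496.327 g/mol; 12×15.999 = 191.988 g → 38.68 wt%.
Difference = 45.11 − 38.68 = 6.43 percentage points.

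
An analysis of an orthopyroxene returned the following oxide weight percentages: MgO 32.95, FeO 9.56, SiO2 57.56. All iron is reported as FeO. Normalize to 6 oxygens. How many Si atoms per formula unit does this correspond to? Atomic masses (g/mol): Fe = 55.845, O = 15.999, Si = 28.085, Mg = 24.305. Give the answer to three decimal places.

MgO (M=40.304): mol = 0.81754; Mg = 0.81754, O = 0.81754.
FeO (M=71.844): mol = 0.13307; Fe = 0.13307, O = 0.13307.
SiO2 (M=60.083): mol = 0.95801; Si = 0.95801, O = 1.91602.
ΣO = 2.86663; factor = 6/ΣO = 2.09305.
Si apfu = 0.95801 × 2.09305 = 2.005.

2.005 Si apfu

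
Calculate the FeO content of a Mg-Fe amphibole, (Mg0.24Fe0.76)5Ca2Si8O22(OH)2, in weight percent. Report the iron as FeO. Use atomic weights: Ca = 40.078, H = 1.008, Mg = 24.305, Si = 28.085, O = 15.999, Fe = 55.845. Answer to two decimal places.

29.29 wt%

Molar mass of (Mg0.24Fe0.76)5Ca2Si8O22(OH)2 = 1.20·24.305 + 3.80·55.845 + 2·40.078 + 8·28.085 + 24·15.999 + 2·1.008 = 932.205 g/mol.
Each formula unit contains 3.80 Fe, equivalent to 3.80/1 = 3.8000 mol FeO.
M(FeO) = 1×55.845 + 1×15.999 = 71.844 g/mol.
Mass of FeO per formula unit = 3.8000 × 71.844 = 273.007 g.
FeO wt% = 273.007 / 932.205 × 100 = 29.29%.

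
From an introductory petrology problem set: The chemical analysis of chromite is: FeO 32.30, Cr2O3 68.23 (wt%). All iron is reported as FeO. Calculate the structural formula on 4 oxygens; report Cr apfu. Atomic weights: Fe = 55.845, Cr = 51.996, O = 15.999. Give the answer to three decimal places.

FeO (M=71.844): mol = 0.44959; Fe = 0.44959, O = 0.44959.
Cr2O3 (M=151.989): mol = 0.44891; Cr = 0.89782, O = 1.34673.
ΣO = 1.79632; factor = 4/ΣO = 2.22677.
Cr apfu = 0.89782 × 2.22677 = 1.999.

1.999 Cr apfu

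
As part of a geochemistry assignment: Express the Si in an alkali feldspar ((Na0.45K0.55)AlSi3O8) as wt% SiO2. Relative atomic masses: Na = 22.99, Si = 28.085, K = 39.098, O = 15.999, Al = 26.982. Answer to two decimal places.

M((Na0.45K0.55)AlSi3O8) = 271.078 g/mol; M(SiO2) = 60.083 g/mol.
Moles SiO2 per formula unit = 3 Si ÷ 1 = 3.0000.
SiO2 fraction = (3.0000 × 60.083) / 271.078 = 180.249/271.078 = 0.6649.

66.49 wt%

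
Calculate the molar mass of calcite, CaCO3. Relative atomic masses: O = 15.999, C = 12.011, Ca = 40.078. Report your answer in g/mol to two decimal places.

The formula mass is the sum 1·40.078 + 1·12.011 + 3·15.999.

100.09 g/mol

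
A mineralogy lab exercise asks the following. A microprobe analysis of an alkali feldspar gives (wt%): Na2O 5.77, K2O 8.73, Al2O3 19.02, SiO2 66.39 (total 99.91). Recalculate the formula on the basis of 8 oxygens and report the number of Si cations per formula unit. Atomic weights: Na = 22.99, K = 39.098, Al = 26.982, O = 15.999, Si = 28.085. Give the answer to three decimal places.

Na2O (M=61.979): mol = 0.09310; Na = 0.18620, O = 0.09310.
K2O (M=94.195): mol = 0.09268; K = 0.18536, O = 0.09268.
Al2O3 (M=101.961): mol = 0.18654; Al = 0.37308, O = 0.55962.
SiO2 (M=60.083): mol = 1.10497; Si = 1.10497, O = 2.20994.
ΣO = 2.95534; factor = 8/ΣO = 2.70696.
Si apfu = 1.10497 × 2.70696 = 2.991.

2.991 Si apfu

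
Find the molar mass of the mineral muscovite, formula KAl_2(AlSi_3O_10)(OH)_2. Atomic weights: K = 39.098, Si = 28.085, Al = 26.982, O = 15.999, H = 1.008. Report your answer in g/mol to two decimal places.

398.30 g/mol

K: 1 × 39.098 = 39.0980
Al: 3 × 26.982 = 80.9460
Si: 3 × 28.085 = 84.2550
O: 12 × 15.999 = 191.9880
H: 2 × 1.008 = 2.0160
Summing the contributions gives the formula mass.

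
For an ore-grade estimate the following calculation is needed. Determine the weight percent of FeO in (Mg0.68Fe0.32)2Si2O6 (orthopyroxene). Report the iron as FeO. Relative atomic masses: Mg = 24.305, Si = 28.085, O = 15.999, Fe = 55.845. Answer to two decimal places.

20.81 wt%

Molar mass of (Mg0.68Fe0.32)2Si2O6 = 1.36·24.305 + 0.64·55.845 + 2·28.085 + 6·15.999 = 220.960 g/mol.
Each formula unit contains 0.64 Fe, equivalent to 0.64/1 = 0.6400 mol FeO.
M(FeO) = 1×55.845 + 1×15.999 = 71.844 g/mol.
Mass of FeO per formula unit = 0.6400 × 71.844 = 45.980 g.
FeO wt% = 45.980 / 220.960 × 100 = 20.81%.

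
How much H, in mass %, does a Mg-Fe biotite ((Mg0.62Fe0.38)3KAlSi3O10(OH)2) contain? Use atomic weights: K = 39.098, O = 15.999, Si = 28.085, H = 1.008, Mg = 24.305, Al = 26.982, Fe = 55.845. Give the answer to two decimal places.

0.44 mass %

M((Mg0.62Fe0.38)3KAlSi3O10(OH)2) = 453.210 g/mol.
H contributes 2 × 1.008 = 2.016 g per mole.
2.016/453.210 = 0.0044 → 0.44%.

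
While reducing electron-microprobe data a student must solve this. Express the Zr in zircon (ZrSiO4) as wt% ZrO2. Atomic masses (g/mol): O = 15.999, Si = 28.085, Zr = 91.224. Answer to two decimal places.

67.22 wt%

Formula mass = 183.305 g/mol.
1 Zr → 1.0000 mol ZrO2 per formula unit; M(ZrO2) = 123.222, so ZrO2 mass = 123.222 g.
123.222/183.305 × 100 = 67.22 wt%.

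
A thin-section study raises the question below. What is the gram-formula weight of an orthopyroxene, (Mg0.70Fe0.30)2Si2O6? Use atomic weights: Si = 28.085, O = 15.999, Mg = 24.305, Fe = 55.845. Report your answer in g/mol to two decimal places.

219.70 g/mol

The formula mass is the sum 1.40(24.305) + 0.60(55.845) + 2(28.085) + 6(15.999).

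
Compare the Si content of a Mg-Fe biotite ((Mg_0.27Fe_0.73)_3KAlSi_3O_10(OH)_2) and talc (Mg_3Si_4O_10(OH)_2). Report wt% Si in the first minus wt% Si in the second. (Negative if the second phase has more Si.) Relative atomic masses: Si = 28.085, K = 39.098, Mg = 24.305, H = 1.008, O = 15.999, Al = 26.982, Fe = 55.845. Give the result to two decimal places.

M((Mg_0.27Fe_0.73)_3KAlSi_3O_10(OH)_2) = 486.327 g/mol, so wt% Si = 84.255/486.327 × 100 = 17.32%.
M(Mg_3Si_4O_10(OH)_2) = 379.259 g/mol, so wt% Si = 112.340/379.259 × 100 = 29.62%.
17.32 − 29.62 = -12.30 pp.

-12.30 percentage points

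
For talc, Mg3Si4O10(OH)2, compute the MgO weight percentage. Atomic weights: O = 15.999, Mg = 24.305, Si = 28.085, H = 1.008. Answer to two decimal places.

31.88 wt%

Formula mass = 379.259 g/mol.
3 Mg → 3.0000 mol MgO per formula unit; M(MgO) = 40.304, so MgO mass = 120.912 g.
120.912/379.259 × 100 = 31.88 wt%.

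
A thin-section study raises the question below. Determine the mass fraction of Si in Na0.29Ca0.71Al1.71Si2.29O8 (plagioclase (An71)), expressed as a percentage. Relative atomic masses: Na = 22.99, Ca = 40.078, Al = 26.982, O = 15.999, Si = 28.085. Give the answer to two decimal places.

M(Na0.29Ca0.71Al1.71Si2.29O8) = 273.568 g/mol.
Si contributes 2.29 × 28.085 = 64.315 g per mole.
64.315/273.568 = 0.2351 → 23.51%.

23.51 weight percent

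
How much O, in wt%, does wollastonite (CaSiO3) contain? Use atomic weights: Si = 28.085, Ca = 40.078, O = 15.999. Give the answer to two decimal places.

41.32 wt%

M(CaSiO3) = 116.160 g/mol.
O contributes 3 × 15.999 = 47.997 g per mole.
47.997/116.160 = 0.4132 → 41.32%.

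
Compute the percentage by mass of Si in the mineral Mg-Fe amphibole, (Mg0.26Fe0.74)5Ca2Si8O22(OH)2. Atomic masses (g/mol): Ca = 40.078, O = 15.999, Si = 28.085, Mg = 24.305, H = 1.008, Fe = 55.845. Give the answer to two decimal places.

24.18 wt%

M((Mg0.26Fe0.74)5Ca2Si8O22(OH)2) = 929.051 g/mol.
Si contributes 8 × 28.085 = 224.680 g per mole.
224.680/929.051 = 0.2418 → 24.18%.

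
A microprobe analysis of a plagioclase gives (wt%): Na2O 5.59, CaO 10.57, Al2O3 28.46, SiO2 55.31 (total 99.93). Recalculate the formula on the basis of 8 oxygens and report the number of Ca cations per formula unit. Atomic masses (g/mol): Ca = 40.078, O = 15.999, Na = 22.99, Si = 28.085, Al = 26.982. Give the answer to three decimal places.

0.510 Ca apfu

Na2O: 5.59/61.979 = 0.09019 mol → 0.18038 mol Na, 0.09019 mol O.
CaO: 10.57/56.077 = 0.18849 mol → 0.18849 mol Ca, 0.18849 mol O.
Al2O3: 28.46/101.961 = 0.27913 mol → 0.55826 mol Al, 0.83739 mol O.
SiO2: 55.31/60.083 = 0.92056 mol → 0.92056 mol Si, 1.84112 mol O.
Total oxygen = 2.95719 mol. Normalization factor = 8/2.95719 = 2.70527.
Ca per 8 O = 0.18849 × 2.70527 = 0.510.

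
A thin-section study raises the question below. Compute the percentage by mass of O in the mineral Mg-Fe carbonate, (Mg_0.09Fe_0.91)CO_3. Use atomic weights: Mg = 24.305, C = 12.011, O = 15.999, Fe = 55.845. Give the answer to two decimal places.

42.47 wt%

Formula mass = 0.09·24.305 + 0.91·55.845 + 1·12.011 + 3·15.999 = 113.014 g/mol, of which 47.997 g is O.
So O makes up 47.997/113.014 = 0.4247 of the mass, i.e. 42.47%.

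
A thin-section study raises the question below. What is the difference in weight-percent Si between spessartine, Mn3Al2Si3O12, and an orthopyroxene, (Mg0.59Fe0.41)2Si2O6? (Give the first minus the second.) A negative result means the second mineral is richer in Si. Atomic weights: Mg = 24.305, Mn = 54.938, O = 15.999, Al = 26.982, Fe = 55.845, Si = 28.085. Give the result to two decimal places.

-7.76 percentage points

Si in Mn3Al2Si3O12: molar mass 495.021 g/mol; 3×28.085 = 84.255 g → 17.02 wt%.
Si in (Mg0.59Fe0.41)2Si2O6: molar mass 226.637 g/mol; 2×28.085 = 56.170 g → 24.78 wt%.
Difference = 17.02 − 24.78 = -7.76 percentage points.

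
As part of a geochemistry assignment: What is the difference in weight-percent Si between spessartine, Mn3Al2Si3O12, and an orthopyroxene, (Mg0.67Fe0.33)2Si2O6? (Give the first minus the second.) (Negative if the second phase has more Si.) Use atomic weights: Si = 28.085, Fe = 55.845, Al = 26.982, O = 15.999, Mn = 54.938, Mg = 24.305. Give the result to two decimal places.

-8.33 percentage points

First mineral: 84.255 g Si in 495.021 g formula = 17.02 wt% Si.
Second mineral: 56.170 g Si in 221.590 g formula = 25.35 wt% Si.
17.02% − 25.35% gives a difference of -8.33 percentage points.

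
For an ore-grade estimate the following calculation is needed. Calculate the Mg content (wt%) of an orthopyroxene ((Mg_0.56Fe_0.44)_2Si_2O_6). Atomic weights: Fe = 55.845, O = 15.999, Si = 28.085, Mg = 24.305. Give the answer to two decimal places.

Molar mass of (Mg_0.56Fe_0.44)_2Si_2O_6: 1.12*24.305 + 0.88*55.845 + 2*28.085 + 6*15.999 = 228.529 g/mol.
Mass of Mg per formula unit: 1.12 × 24.305 = 27.222 g.
Weight fraction Mg = 27.222 / 228.529 = 0.1191.

11.91 wt%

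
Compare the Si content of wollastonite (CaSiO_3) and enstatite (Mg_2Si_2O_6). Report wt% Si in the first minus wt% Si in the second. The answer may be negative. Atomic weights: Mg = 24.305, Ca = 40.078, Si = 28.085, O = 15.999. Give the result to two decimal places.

Si in CaSiO_3: molar mass 116.160 g/mol; 1×28.085 = 28.085 g → 24.18 wt%.
Si in Mg_2Si_2O_6: molar mass 200.774 g/mol; 2×28.085 = 56.170 g → 27.98 wt%.
Difference = 24.18 − 27.98 = -3.80 percentage points.

-3.80 percentage points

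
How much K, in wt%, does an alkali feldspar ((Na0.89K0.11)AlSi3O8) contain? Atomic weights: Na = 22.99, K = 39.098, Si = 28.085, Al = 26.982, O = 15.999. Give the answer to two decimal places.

M((Na0.89K0.11)AlSi3O8) = 263.991 g/mol.
K contributes 0.11 × 39.098 = 4.301 g per mole.
4.301/263.991 = 0.0163 → 1.63%.

1.63 wt%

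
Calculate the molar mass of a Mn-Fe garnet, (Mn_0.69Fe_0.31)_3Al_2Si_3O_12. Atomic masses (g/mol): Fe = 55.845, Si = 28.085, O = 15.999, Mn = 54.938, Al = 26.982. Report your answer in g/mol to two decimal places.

M = 2.07*54.938 + 0.93*55.845 + 2*26.982 + 3*28.085 + 12*15.999

495.86 g/mol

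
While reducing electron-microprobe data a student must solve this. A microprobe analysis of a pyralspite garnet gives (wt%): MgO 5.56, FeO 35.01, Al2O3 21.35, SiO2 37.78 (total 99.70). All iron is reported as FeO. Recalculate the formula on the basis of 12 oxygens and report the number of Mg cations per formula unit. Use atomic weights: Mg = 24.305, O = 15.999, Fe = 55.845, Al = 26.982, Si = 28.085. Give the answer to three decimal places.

MgO: 5.56/40.304 = 0.13795 mol → 0.13795 mol Mg, 0.13795 mol O.
FeO: 35.01/71.844 = 0.48731 mol → 0.48731 mol Fe, 0.48731 mol O.
Al2O3: 21.35/101.961 = 0.20939 mol → 0.41878 mol Al, 0.62817 mol O.
SiO2: 37.78/60.083 = 0.62880 mol → 0.62880 mol Si, 1.25760 mol O.
Total oxygen = 2.51103 mol. Normalization factor = 12/2.51103 = 4.77892.
Mg per 12 O = 0.13795 × 4.77892 = 0.659.

0.659 Mg apfu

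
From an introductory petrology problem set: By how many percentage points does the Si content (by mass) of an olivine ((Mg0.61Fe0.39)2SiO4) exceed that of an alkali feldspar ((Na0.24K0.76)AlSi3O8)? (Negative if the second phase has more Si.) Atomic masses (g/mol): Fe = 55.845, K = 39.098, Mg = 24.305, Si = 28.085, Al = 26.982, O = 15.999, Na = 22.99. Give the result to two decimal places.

First mineral: 28.085 g Si in 165.292 g formula = 16.99 wt% Si.
Second mineral: 84.255 g Si in 274.461 g formula = 30.70 wt% Si.
16.99% − 30.70% gives a difference of -13.71 percentage points.

-13.71 percentage points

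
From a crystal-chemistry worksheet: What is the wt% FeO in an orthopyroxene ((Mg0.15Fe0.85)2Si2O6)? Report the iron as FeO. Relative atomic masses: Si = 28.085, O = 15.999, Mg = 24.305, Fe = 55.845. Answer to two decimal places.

M((Mg0.15Fe0.85)2Si2O6) = 254.392 g/mol; M(FeO) = 71.844 g/mol.
Moles FeO per formula unit = 1.70 Fe ÷ 1 = 1.7000.
FeO fraction = (1.7000 × 71.844) / 254.392 = 122.135/254.392 = 0.4801.

48.01 wt%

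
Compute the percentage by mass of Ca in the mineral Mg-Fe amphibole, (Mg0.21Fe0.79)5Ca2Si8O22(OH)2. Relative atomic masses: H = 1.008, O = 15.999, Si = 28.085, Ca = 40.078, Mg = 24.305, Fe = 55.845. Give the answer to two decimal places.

Molar mass of (Mg0.21Fe0.79)5Ca2Si8O22(OH)2: 1.05×24.305 + 3.95×55.845 + 2×40.078 + 8×28.085 + 24×15.999 + 2×1.008 = 936.936 g/mol.
Mass of Ca per formula unit: 2 × 40.078 = 80.156 g.
Weight fraction Ca = 80.156 / 936.936 = 0.0856.

8.56 mass %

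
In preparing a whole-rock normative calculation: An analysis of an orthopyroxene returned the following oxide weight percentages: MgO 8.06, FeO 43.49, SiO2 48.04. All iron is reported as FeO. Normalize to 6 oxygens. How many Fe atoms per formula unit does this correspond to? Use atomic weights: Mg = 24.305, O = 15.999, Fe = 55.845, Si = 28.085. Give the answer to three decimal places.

MgO: 8.06/40.304 = 0.19998 mol → 0.19998 mol Mg, 0.19998 mol O.
FeO: 43.49/71.844 = 0.60534 mol → 0.60534 mol Fe, 0.60534 mol O.
SiO2: 48.04/60.083 = 0.79956 mol → 0.79956 mol Si, 1.59912 mol O.
Total oxygen = 2.40444 mol. Normalization factor = 6/2.40444 = 2.49538.
Fe per 6 O = 0.60534 × 2.49538 = 1.511.

1.511 Fe apfu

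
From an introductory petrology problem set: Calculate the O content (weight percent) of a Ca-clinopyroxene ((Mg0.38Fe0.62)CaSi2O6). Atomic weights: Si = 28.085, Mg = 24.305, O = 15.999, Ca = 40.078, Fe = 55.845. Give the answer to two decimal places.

Formula mass = 0.38·24.305 + 0.62·55.845 + 1·40.078 + 2·28.085 + 6·15.999 = 236.102 g/mol, of which 95.994 g is O.
So O makes up 95.994/236.102 = 0.4066 of the mass, i.e. 40.66%.

40.66 weight percent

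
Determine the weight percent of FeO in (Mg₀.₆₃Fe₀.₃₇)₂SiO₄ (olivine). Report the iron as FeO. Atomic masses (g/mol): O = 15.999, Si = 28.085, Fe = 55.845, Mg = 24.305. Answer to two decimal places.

Molar mass of (Mg₀.₆₃Fe₀.₃₇)₂SiO₄ = 1.26×24.305 + 0.74×55.845 + 1×28.085 + 4×15.999 = 164.031 g/mol.
Each formula unit contains 0.74 Fe, equivalent to 0.74/1 = 0.7400 mol FeO.
M(FeO) = 1×55.845 + 1×15.999 = 71.844 g/mol.
Mass of FeO per formula unit = 0.7400 × 71.844 = 53.165 g.
FeO wt% = 53.165 / 164.031 × 100 = 32.41%.

32.41 wt%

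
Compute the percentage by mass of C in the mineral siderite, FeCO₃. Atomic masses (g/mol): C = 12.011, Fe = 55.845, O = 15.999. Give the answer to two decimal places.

10.37 weight percent

Formula mass = 1×55.845 + 1×12.011 + 3×15.999 = 115.853 g/mol, of which 12.011 g is C.
So C makes up 12.011/115.853 = 0.1037 of the mass, i.e. 10.37%.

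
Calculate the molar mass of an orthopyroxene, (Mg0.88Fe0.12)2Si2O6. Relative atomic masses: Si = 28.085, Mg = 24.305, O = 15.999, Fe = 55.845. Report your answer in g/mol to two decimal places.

M = 1.76×24.305 + 0.24×55.845 + 2×28.085 + 6×15.999

208.34 g/mol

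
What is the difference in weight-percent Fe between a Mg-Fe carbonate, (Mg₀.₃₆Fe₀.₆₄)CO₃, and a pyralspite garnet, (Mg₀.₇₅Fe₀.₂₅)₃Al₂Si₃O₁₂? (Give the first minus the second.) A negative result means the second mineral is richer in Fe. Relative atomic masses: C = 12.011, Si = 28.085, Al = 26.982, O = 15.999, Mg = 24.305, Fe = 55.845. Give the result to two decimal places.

First mineral: 35.741 g Fe in 104.499 g formula = 34.20 wt% Fe.
Second mineral: 41.884 g Fe in 426.777 g formula = 9.81 wt% Fe.
34.20% − 9.81% gives a difference of 24.39 percentage points.

24.39 percentage points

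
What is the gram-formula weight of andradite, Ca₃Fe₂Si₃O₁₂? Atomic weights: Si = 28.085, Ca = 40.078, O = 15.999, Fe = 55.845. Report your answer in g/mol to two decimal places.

508.17 g/mol

M = 3(40.078) + 2(55.845) + 3(28.085) + 12(15.999)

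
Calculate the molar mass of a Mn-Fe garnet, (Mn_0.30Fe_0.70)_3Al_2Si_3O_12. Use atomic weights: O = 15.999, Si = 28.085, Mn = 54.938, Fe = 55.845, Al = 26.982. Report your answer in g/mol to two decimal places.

M = 0.90×54.938 + 2.10×55.845 + 2×26.982 + 3×28.085 + 12×15.999

496.93 g/mol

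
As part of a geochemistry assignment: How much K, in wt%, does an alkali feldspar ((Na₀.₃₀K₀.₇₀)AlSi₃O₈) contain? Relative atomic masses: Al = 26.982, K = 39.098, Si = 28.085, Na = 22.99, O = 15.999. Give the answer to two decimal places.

Molar mass of (Na₀.₃₀K₀.₇₀)AlSi₃O₈: 0.30×22.99 + 0.70×39.098 + 1×26.982 + 3×28.085 + 8×15.999 = 273.495 g/mol.
Mass of K per formula unit: 0.70 × 39.098 = 27.369 g.
Weight fraction K = 27.369 / 273.495 = 0.1001.

10.01 wt%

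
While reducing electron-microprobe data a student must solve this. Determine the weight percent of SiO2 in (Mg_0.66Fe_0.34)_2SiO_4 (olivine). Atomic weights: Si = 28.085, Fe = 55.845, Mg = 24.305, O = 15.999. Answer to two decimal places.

Molar mass of (Mg_0.66Fe_0.34)_2SiO_4 = 1.32·24.305 + 0.68·55.845 + 1·28.085 + 4·15.999 = 162.138 g/mol.
Each formula unit contains 1 Si, equivalent to 1/1 = 1.0000 mol SiO2.
M(SiO2) = 1×28.085 + 2×15.999 = 60.083 g/mol.
Mass of SiO2 per formula unit = 1.0000 × 60.083 = 60.083 g.
SiO2 wt% = 60.083 / 162.138 × 100 = 37.06%.

37.06 wt%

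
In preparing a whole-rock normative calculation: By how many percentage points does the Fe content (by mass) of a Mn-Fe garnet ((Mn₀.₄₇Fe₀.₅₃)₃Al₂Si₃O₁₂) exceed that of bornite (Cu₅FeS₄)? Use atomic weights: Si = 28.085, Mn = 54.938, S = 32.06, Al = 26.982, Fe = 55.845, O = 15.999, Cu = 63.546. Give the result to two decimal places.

First mineral: 88.794 g Fe in 496.463 g formula = 17.89 wt% Fe.
Second mineral: 55.845 g Fe in 501.815 g formula = 11.13 wt% Fe.
17.89% − 11.13% gives a difference of 6.76 percentage points.

6.76 percentage points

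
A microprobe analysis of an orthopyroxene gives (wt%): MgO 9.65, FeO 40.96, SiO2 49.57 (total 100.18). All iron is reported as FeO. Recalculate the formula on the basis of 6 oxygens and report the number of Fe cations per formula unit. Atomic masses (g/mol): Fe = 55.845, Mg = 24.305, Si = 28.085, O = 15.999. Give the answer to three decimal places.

1.391 Fe apfu

9.65 wt% MgO ÷ 40.304 g/mol = 0.23943 mol, giving 0.23943 Mg and 0.23943 O.
40.96 wt% FeO ÷ 71.844 g/mol = 0.57012 mol, giving 0.57012 Fe and 0.57012 O.
49.57 wt% SiO2 ÷ 60.083 g/mol = 0.82503 mol, giving 0.82503 Si and 1.65006 O.
Oxygen sums to 2.45961; scaling by 6/2.45961 = 2.43941 puts the formula on 6 O.
Fe: 0.57012 × 2.43941 = 1.391 atoms per formula unit.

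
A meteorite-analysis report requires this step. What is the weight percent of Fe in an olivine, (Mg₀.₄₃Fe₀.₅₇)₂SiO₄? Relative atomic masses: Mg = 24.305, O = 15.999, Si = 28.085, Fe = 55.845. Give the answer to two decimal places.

36.04 wt%

Formula mass = 0.86*24.305 + 1.14*55.845 + 1*28.085 + 4*15.999 = 176.647 g/mol, of which 63.663 g is Fe.
So Fe makes up 63.663/176.647 = 0.3604 of the mass, i.e. 36.04%.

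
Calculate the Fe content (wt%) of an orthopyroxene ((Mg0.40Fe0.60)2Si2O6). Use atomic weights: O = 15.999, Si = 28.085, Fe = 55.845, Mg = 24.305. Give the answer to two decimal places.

28.08 wt%

Molar mass of (Mg0.40Fe0.60)2Si2O6: 0.80·24.305 + 1.20·55.845 + 2·28.085 + 6·15.999 = 238.622 g/mol.
Mass of Fe per formula unit: 1.20 × 55.845 = 67.014 g.
Weight fraction Fe = 67.014 / 238.622 = 0.2808.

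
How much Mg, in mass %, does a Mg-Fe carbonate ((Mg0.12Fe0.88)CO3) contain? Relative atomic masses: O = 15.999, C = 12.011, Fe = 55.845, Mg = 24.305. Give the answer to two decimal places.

M((Mg0.12Fe0.88)CO3) = 112.068 g/mol.
Mg contributes 0.12 × 24.305 = 2.917 g per mole.
2.917/112.068 = 0.0260 → 2.60%.

2.60 mass %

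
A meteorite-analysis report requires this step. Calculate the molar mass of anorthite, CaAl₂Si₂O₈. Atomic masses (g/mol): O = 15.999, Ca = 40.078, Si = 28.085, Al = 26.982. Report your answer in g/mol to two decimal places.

M = 1*40.078 + 2*26.982 + 2*28.085 + 8*15.999

278.20 g/mol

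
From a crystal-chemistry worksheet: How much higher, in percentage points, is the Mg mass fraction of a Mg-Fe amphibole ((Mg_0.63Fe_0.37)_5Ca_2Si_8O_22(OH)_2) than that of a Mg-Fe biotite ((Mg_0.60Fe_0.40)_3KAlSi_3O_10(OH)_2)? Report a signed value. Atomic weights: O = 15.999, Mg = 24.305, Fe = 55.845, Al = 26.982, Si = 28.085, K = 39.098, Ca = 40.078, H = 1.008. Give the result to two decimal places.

Mg in (Mg_0.63Fe_0.37)_5Ca_2Si_8O_22(OH)_2: molar mass 870.702 g/mol; 3.15×24.305 = 76.561 g → 8.79 wt%.
Mg in (Mg_0.60Fe_0.40)_3KAlSi_3O_10(OH)_2: molar mass 455.102 g/mol; 1.80×24.305 = 43.749 g → 9.61 wt%.
Difference = 8.79 − 9.61 = -0.82 percentage points.

-0.82 percentage points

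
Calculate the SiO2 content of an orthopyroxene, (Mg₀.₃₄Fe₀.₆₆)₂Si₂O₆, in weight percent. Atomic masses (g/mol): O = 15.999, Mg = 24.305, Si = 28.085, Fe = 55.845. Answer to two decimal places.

Molar mass of (Mg₀.₃₄Fe₀.₆₆)₂Si₂O₆ = 0.68×24.305 + 1.32×55.845 + 2×28.085 + 6×15.999 = 242.407 g/mol.
Each formula unit contains 2 Si, equivalent to 2/1 = 2.0000 mol SiO2.
M(SiO2) = 1×28.085 + 2×15.999 = 60.083 g/mol.
Mass of SiO2 per formula unit = 2.0000 × 60.083 = 120.166 g.
SiO2 wt% = 120.166 / 242.407 × 100 = 49.57%.

49.57 wt%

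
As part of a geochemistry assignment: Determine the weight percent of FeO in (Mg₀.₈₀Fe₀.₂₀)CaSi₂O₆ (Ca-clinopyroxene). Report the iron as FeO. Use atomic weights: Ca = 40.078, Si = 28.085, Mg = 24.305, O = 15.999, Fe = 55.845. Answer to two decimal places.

Molar mass of (Mg₀.₈₀Fe₀.₂₀)CaSi₂O₆ = 0.80·24.305 + 0.20·55.845 + 1·40.078 + 2·28.085 + 6·15.999 = 222.855 g/mol.
Each formula unit contains 0.20 Fe, equivalent to 0.20/1 = 0.2000 mol FeO.
M(FeO) = 1×55.845 + 1×15.999 = 71.844 g/mol.
Mass of FeO per formula unit = 0.2000 × 71.844 = 14.369 g.
FeO wt% = 14.369 / 222.855 × 100 = 6.45%.

6.45 wt%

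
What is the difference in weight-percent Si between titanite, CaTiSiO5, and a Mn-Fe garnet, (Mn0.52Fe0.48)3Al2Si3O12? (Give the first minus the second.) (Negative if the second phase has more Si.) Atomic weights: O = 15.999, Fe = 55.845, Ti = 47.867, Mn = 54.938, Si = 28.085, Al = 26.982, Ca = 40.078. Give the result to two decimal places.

-2.65 percentage points

First mineral: 28.085 g Si in 196.025 g formula = 14.33 wt% Si.
Second mineral: 84.255 g Si in 496.327 g formula = 16.98 wt% Si.
14.33% − 16.98% gives a difference of -2.65 percentage points.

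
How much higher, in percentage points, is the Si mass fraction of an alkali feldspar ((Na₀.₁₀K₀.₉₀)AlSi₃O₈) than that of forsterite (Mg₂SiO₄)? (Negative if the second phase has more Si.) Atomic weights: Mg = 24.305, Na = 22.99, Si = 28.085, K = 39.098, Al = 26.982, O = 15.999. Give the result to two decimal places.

10.49 percentage points

Si in (Na₀.₁₀K₀.₉₀)AlSi₃O₈: molar mass 276.716 g/mol; 3×28.085 = 84.255 g → 30.45 wt%.
Si in Mg₂SiO₄: molar mass 140.691 g/mol; 1×28.085 = 28.085 g → 19.96 wt%.
Difference = 30.45 − 19.96 = 10.49 percentage points.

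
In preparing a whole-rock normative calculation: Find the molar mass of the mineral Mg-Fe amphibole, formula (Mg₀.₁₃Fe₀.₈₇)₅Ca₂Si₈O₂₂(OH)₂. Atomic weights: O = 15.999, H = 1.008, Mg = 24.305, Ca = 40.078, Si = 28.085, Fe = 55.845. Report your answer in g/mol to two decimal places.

949.55 g/mol

M = 0.65(24.305) + 4.35(55.845) + 2(40.078) + 8(28.085) + 24(15.999) + 2(1.008)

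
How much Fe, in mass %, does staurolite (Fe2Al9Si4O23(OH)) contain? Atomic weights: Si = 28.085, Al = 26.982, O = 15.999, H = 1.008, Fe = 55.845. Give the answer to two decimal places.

Molar mass of Fe2Al9Si4O23(OH): 2*55.845 + 9*26.982 + 4*28.085 + 24*15.999 + 1*1.008 = 851.852 g/mol.
Mass of Fe per formula unit: 2 × 55.845 = 111.690 g.
Weight fraction Fe = 111.690 / 851.852 = 0.1311.

13.11 mass %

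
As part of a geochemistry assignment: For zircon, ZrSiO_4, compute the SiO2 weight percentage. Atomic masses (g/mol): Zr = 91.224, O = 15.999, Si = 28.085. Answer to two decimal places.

32.78 wt%

Molar mass of ZrSiO_4 = 1*91.224 + 1*28.085 + 4*15.999 = 183.305 g/mol.
Each formula unit contains 1 Si, equivalent to 1/1 = 1.0000 mol SiO2.
M(SiO2) = 1×28.085 + 2×15.999 = 60.083 g/mol.
Mass of SiO2 per formula unit = 1.0000 × 60.083 = 60.083 g.
SiO2 wt% = 60.083 / 183.305 × 100 = 32.78%.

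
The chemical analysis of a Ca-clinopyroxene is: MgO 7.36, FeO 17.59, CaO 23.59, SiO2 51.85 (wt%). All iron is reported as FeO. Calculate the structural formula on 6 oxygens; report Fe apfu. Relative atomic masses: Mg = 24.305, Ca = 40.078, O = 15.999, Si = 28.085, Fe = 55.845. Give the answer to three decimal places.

0.571 Fe apfu

7.36 wt% MgO ÷ 40.304 g/mol = 0.18261 mol, giving 0.18261 Mg and 0.18261 O.
17.59 wt% FeO ÷ 71.844 g/mol = 0.24484 mol, giving 0.24484 Fe and 0.24484 O.
23.59 wt% CaO ÷ 56.077 g/mol = 0.42067 mol, giving 0.42067 Ca and 0.42067 O.
51.85 wt% SiO2 ÷ 60.083 g/mol = 0.86297 mol, giving 0.86297 Si and 1.72594 O.
Oxygen sums to 2.57406; scaling by 6/2.57406 = 2.33095 puts the formula on 6 O.
Fe: 0.24484 × 2.33095 = 0.571 atoms per formula unit.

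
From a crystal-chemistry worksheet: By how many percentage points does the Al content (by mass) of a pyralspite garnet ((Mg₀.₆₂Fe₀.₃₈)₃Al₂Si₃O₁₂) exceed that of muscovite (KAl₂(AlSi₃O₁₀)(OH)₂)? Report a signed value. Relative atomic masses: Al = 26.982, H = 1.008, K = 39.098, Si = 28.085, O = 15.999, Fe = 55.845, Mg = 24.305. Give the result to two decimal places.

-8.03 percentage points

First mineral: 53.964 g Al in 439.078 g formula = 12.29 wt% Al.
Second mineral: 80.946 g Al in 398.303 g formula = 20.32 wt% Al.
12.29% − 20.32% gives a difference of -8.03 percentage points.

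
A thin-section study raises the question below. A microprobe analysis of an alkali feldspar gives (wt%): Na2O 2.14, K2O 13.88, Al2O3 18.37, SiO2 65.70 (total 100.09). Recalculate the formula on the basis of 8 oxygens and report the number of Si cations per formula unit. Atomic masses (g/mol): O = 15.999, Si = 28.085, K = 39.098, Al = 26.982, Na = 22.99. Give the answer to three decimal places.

3.007 Si apfu

Na2O (M=61.979): mol = 0.03453; Na = 0.06906, O = 0.03453.
K2O (M=94.195): mol = 0.14735; K = 0.29470, O = 0.14735.
Al2O3 (M=101.961): mol = 0.18017; Al = 0.36034, O = 0.54051.
SiO2 (M=60.083): mol = 1.09349; Si = 1.09349, O = 2.18698.
ΣO = 2.90937; factor = 8/ΣO = 2.74974.
Si apfu = 1.09349 × 2.74974 = 3.007.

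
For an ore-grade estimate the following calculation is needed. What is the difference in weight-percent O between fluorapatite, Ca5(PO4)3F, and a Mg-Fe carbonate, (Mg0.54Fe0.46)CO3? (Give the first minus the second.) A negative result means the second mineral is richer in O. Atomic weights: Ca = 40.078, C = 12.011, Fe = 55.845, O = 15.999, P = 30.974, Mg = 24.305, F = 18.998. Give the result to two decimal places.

-10.50 percentage points

O in Ca5(PO4)3F: molar mass 504.298 g/mol; 12×15.999 = 191.988 g → 38.07 wt%.
O in (Mg0.54Fe0.46)CO3: molar mass 98.821 g/mol; 3×15.999 = 47.997 g → 48.57 wt%.
Difference = 38.07 − 48.57 = -10.50 percentage points.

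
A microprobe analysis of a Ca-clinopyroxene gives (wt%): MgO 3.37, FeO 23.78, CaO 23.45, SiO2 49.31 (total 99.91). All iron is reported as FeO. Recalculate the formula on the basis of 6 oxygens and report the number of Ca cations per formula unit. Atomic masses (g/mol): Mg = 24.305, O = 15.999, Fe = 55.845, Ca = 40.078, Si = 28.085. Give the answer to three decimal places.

MgO (M=40.304): mol = 0.08361; Mg = 0.08361, O = 0.08361.
FeO (M=71.844): mol = 0.33099; Fe = 0.33099, O = 0.33099.
CaO (M=56.077): mol = 0.41818; Ca = 0.41818, O = 0.41818.
SiO2 (M=60.083): mol = 0.82070; Si = 0.82070, O = 1.64140.
ΣO = 2.47418; factor = 6/ΣO = 2.42505.
Ca apfu = 0.41818 × 2.42505 = 1.014.

1.014 Ca apfu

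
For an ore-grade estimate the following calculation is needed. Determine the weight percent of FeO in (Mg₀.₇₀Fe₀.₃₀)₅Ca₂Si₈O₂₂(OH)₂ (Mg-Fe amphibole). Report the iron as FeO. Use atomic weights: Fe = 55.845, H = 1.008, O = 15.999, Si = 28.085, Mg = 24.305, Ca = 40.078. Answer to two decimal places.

12.54 wt%

M((Mg₀.₇₀Fe₀.₃₀)₅Ca₂Si₈O₂₂(OH)₂) = 859.663 g/mol; M(FeO) = 71.844 g/mol.
Moles FeO per formula unit = 1.50 Fe ÷ 1 = 1.5000.
FeO fraction = (1.5000 × 71.844) / 859.663 = 107.766/859.663 = 0.1254.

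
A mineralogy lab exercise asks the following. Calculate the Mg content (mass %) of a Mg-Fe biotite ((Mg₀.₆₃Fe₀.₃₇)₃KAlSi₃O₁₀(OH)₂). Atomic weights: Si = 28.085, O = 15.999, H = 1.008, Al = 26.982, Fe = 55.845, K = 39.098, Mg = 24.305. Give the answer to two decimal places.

10.16 mass %

Molar mass of (Mg₀.₆₃Fe₀.₃₇)₃KAlSi₃O₁₀(OH)₂: 1.89*24.305 + 1.11*55.845 + 1*39.098 + 1*26.982 + 3*28.085 + 12*15.999 + 2*1.008 = 452.263 g/mol.
Mass of Mg per formula unit: 1.89 × 24.305 = 45.936 g.
Weight fraction Mg = 45.936 / 452.263 = 0.1016.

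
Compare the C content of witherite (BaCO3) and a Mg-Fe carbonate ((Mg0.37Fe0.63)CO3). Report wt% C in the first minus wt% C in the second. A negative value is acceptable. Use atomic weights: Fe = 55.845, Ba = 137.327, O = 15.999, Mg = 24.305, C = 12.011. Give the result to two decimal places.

C in BaCO3: molar mass 197.335 g/mol; 1×12.011 = 12.011 g → 6.09 wt%.
C in (Mg0.37Fe0.63)CO3: molar mass 104.183 g/mol; 1×12.011 = 12.011 g → 11.53 wt%.
Difference = 6.09 − 11.53 = -5.44 percentage points.

-5.44 percentage points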